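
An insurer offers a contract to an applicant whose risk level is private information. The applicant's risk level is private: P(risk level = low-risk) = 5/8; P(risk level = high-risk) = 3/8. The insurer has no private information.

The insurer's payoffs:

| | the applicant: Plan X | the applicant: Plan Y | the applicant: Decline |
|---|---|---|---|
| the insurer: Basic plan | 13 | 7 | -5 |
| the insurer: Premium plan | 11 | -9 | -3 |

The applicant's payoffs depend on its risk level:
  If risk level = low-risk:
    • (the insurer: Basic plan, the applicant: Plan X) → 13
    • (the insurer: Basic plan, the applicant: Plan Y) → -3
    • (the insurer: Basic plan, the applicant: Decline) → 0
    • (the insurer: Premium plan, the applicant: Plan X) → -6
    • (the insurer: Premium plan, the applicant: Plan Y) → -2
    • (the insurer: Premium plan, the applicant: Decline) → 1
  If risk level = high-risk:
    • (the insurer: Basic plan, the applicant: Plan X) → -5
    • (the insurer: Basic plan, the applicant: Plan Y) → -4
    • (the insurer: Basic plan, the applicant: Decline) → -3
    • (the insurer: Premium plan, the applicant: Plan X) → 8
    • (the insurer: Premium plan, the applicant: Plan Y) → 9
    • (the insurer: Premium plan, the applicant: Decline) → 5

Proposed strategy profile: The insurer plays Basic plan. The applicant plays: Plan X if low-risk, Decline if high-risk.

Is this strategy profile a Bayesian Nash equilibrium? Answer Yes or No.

Yes

A profile is a BNE iff every type of every player is best-responding given beliefs about the other side.
The insurer plays Basic plan: E[Basic plan] = 5/8·(13) + 3/8·(-5) = 25/4; E[Premium plan] = 23/4. Best-responding. ✓
The applicant (risk level low-risk), facing Basic plan: Plan X gives 13, Plan Y gives -3, Decline gives 0. Proposed Plan X is best. ✓
The applicant (risk level high-risk), facing Basic plan: Plan X gives -5, Plan Y gives -4, Decline gives -3. Proposed Decline is best. ✓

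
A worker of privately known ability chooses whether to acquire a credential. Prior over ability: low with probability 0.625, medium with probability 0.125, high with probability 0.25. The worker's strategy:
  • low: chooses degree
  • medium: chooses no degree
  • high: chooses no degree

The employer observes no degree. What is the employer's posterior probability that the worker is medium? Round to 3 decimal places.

P(no degree) = 0.625·0 + 0.125·1 + 0.25·1 = 0.375
P(medium | no degree) = (0.125·1) / 0.375 = 0.125 / 0.375 = 0.333333

0.333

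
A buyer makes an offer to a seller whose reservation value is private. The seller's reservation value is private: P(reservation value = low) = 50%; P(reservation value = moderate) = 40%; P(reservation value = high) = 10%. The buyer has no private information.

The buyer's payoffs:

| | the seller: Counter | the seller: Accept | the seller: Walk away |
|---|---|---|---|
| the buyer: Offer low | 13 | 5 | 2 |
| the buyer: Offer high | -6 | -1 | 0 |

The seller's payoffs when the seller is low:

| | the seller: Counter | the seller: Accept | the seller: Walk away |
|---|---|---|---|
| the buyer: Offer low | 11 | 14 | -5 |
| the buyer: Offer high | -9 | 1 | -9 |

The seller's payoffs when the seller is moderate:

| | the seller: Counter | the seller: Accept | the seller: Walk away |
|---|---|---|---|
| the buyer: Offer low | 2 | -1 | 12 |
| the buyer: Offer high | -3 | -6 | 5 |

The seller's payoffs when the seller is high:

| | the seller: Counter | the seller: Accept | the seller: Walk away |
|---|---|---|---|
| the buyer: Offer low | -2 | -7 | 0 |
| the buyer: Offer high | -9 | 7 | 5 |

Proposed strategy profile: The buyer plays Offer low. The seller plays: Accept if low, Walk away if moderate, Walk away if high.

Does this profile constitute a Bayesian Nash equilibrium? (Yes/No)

Yes

The buyer plays Offer low: E[Offer low] = 0.5·(5) + 0.4·(2) + 0.1·(2) = 3.5; E[Offer high] = -0.5. Best-responding. ✓
The seller (reservation value low), facing Offer low: Counter gives 11, Accept gives 14, Walk away gives -5. Proposed Accept is best. ✓
The seller (reservation value moderate), facing Offer low: Counter gives 2, Accept gives -1, Walk away gives 12. Proposed Walk away is best. ✓
The seller (reservation value high), facing Offer low: Counter gives -2, Accept gives -7, Walk away gives 0. Proposed Walk away is best. ✓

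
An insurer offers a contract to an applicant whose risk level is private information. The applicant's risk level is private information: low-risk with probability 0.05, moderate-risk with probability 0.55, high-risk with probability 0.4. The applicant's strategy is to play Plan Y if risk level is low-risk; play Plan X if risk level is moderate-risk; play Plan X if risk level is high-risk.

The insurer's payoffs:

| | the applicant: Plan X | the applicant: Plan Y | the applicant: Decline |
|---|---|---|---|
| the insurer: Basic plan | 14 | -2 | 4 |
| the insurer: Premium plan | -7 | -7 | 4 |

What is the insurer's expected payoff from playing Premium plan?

-7

E[Premium plan] = 0.05·(-7) + 0.55·(-7) + 0.4·(-7) = (-0.35) + (-3.85) + (-2.8) = -7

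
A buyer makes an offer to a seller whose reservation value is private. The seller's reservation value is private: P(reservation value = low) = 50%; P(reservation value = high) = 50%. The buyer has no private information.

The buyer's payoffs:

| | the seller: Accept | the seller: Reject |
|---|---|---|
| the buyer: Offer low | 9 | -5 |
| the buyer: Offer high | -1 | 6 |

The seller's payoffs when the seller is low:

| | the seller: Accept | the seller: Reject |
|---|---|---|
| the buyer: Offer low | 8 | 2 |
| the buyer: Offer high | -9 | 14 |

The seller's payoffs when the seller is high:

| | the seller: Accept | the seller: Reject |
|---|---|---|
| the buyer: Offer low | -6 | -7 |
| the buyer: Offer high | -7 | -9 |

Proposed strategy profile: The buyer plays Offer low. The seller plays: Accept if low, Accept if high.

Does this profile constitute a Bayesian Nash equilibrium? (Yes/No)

The buyer plays Offer low: E[Offer low] = 0.5·(9) + 0.5·(9) = 9; E[Offer high] = -1. Best-responding. ✓
The seller (reservation value low), facing Offer low: Accept gives 8, Reject gives 2. Proposed Accept is best. ✓
The seller (reservation value high), facing Offer low: Accept gives -6, Reject gives -7. Proposed Accept is best. ✓

Yes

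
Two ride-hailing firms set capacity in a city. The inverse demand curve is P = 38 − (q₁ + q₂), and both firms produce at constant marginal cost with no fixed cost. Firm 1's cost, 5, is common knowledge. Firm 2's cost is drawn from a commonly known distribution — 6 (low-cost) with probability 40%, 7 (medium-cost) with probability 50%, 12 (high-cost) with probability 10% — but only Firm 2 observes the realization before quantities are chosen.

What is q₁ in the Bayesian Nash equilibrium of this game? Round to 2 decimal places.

Type-c best response for Firm 2: q₂(c) = (38 − c)/2 − q₁/2.
Firm 1 maximizes expected profit; its first-order condition is 38 − 2q₁ − E[q₂] − 5 = 0.
Substituting E[q₂] and solving: E[c₂] = 7.1, so q₁ = (38 − 2·5 + 7.1)/3 = 11.7.

11.70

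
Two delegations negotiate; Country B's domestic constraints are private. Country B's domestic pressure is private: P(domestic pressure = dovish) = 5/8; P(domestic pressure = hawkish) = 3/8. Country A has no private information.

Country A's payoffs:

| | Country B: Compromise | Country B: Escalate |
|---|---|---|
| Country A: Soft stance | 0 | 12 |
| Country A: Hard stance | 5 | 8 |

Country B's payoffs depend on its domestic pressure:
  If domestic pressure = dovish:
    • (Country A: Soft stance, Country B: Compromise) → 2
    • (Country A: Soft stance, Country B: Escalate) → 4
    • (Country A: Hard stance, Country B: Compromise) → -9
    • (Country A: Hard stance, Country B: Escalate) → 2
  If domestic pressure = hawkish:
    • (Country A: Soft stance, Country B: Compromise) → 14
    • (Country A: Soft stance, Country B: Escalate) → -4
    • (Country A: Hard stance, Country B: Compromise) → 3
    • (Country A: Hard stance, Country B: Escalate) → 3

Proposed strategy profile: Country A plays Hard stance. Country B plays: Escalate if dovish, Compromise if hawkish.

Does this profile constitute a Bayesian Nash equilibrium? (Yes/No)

Country A plays Hard stance: E[Hard stance] = 5/8·(8) + 3/8·(5) = 55/8; E[Soft stance] = 15/2. Not best-responding. ✗
Country B (domestic pressure dovish), facing Hard stance: Compromise gives -9, Escalate gives 2. Proposed Escalate is best. ✓
Country B (domestic pressure hawkish), facing Hard stance: Compromise gives 3, Escalate gives 3. Proposed Compromise is best. ✓

No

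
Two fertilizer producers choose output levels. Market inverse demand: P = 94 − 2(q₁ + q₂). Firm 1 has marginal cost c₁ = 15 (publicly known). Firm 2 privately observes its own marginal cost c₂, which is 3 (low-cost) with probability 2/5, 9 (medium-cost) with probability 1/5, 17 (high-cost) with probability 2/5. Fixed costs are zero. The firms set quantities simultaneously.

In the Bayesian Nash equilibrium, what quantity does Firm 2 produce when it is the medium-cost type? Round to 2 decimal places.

15.10

Type-c best response for Firm 2: q₂(c) = (94 − c)/4 − q₁/2.
Firm 1 maximizes expected profit; its first-order condition is 94 − 4q₁ − 2E[q₂] − 15 = 0.
Substituting E[q₂] and solving: E[c₂] = 9.8, so q₁ = (94 − 2·15 + 9.8)/6 = 12.3.
q₂(medium-cost) = (94 − 9 − 2·12.3)/4 = 15.1.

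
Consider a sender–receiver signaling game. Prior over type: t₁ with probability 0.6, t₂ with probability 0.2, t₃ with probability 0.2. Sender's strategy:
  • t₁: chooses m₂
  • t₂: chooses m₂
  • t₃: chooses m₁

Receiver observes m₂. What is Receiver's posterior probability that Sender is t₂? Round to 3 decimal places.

P(m₂) = 0.6·1 + 0.2·1 + 0.2·0 = 0.8
P(t₂ | m₂) = (0.2·1) / 0.8 = 0.2 / 0.8 = 0.25

0.250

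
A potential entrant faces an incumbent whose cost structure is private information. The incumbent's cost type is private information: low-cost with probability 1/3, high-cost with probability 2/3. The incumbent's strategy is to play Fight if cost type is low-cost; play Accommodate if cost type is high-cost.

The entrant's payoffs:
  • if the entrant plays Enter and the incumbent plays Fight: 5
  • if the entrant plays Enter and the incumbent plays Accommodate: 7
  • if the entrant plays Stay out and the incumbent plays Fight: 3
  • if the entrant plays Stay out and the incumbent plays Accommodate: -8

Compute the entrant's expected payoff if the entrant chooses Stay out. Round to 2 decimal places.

-4.33

Take the expectation over the incumbent's cost type, weighting each type's action by its prior probability.
E[Stay out] = 1/3·3 + 2/3·(-8) = 1 + (-16/3) = -13/3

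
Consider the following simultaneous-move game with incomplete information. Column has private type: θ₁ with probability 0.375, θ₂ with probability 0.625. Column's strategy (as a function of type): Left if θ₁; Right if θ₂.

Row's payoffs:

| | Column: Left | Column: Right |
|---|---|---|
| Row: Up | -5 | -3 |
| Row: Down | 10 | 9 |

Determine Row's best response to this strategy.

E[Up] = 0.375·(-5) + 0.625·(-3) = -3.75
E[Down] = 0.375·(10) + 0.625·(9) = 9.375
Best response: Down (9.375 is the largest).

Down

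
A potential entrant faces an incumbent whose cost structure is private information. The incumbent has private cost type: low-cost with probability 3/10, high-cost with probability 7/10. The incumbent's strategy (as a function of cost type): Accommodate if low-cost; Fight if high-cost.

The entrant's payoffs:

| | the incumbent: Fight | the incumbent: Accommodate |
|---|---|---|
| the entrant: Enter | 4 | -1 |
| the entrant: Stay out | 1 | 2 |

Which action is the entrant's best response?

Compute the entrant's expected payoff for each action, taking the expectation over the incumbent's type.
E[Enter] = 3/10·(-1) + 7/10·(4) = 5/2
E[Stay out] = 3/10·(2) + 7/10·(1) = 13/10
Best response: Enter (5/2 is the largest).

Enter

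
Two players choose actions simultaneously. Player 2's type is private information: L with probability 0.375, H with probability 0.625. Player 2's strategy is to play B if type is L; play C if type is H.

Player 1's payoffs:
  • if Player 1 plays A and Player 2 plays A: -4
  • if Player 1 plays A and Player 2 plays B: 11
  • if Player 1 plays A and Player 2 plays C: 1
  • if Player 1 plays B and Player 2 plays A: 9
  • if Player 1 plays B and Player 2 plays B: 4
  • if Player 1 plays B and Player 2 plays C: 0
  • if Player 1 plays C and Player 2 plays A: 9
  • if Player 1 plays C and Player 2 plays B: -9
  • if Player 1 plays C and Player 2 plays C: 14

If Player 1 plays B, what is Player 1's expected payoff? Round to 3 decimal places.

Take the expectation over Player 2's type, weighting each type's action by its prior probability.
E[B] = 0.375·4 + 0.625·0 = 1.5 + 0 = 1.5

1.500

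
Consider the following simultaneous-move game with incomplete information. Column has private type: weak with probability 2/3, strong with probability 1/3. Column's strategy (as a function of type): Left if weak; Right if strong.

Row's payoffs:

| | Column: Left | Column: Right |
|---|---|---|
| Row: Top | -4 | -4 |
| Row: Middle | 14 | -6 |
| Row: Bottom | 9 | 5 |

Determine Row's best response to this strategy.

Compute Row's expected payoff for each action, taking the expectation over Column's type.
E[Top] = 2/3·(-4) + 1/3·(-4) = -4
E[Middle] = 2/3·(14) + 1/3·(-6) = 22/3
E[Bottom] = 2/3·(9) + 1/3·(5) = 23/3
Best response: Bottom (23/3 is the largest).

Bottom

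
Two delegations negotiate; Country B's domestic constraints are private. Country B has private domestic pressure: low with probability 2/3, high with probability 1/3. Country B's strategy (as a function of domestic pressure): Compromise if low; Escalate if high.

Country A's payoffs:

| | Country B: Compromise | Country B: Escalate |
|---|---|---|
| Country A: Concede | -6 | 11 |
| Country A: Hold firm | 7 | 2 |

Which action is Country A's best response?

Hold firm

E[Concede] = 2/3·(-6) + 1/3·(11) = -1/3
E[Hold firm] = 2/3·(7) + 1/3·(2) = 16/3
Best response: Hold firm (16/3 is the largest).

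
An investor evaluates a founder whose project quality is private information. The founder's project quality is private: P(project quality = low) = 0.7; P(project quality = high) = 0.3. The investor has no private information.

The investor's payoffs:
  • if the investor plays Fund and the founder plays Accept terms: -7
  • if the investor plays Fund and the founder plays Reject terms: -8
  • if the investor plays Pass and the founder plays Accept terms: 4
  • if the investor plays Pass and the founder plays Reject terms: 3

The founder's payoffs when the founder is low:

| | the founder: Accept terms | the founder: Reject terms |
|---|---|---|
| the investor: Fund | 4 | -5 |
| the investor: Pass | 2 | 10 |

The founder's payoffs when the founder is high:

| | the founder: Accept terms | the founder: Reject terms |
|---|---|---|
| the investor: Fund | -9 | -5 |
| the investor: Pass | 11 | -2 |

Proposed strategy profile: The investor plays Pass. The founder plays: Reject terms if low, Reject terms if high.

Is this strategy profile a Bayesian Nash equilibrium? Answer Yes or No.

No

The investor plays Pass: E[Pass] = 0.7·(3) + 0.3·(3) = 3; E[Fund] = -8. Best-responding. ✓
The founder (project quality low), facing Pass: Accept terms gives 2, Reject terms gives 10. Proposed Reject terms is best. ✓
The founder (project quality high), facing Pass: Accept terms gives 11, Reject terms gives -2. Proposed Reject terms is not best — profitable deviation exists. ✗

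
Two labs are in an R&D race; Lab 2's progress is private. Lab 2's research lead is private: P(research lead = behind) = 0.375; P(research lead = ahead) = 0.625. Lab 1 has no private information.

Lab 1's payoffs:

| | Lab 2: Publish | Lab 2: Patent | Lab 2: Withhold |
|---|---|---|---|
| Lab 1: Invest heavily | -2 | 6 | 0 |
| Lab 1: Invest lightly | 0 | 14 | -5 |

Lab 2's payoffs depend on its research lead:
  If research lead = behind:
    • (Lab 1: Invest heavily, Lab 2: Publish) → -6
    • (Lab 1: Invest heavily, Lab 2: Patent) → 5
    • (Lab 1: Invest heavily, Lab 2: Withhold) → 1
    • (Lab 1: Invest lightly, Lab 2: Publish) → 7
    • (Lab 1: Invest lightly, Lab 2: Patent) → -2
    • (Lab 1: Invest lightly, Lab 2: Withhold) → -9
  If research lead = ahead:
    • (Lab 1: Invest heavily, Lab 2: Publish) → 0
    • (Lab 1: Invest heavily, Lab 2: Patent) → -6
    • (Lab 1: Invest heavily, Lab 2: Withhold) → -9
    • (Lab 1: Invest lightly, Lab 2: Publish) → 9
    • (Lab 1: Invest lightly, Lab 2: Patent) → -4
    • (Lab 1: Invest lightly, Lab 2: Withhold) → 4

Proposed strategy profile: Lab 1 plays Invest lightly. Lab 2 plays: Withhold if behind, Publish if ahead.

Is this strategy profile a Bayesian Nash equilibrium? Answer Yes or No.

Lab 1 plays Invest lightly: E[Invest lightly] = 0.375·(-5) + 0.625·(0) = -1.875; E[Invest heavily] = -1.25. Not best-responding. ✗
Lab 2 (research lead behind), facing Invest lightly: Publish gives 7, Patent gives -2, Withhold gives -9. Proposed Withhold is not best — profitable deviation exists. ✗
Lab 2 (research lead ahead), facing Invest lightly: Publish gives 9, Patent gives -4, Withhold gives 4. Proposed Publish is best. ✓

No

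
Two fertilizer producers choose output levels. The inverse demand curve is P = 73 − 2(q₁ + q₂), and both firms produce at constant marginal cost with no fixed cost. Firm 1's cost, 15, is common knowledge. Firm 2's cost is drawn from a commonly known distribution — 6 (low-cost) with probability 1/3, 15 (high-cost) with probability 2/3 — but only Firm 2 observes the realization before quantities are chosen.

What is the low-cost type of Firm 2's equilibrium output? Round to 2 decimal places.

Firm 2 with cost c maximizes (73 − 2(q₁+q₂) − c)·q₂, giving q₂(c) = (73 − c − 2q₁)/4.
E[c₂] = 1/3·6 + 2/3·15 = 12
Firm 1's FOC against E[q₂] yields q₁ = (73 − 2·15 + E[c₂])/6 = (73 − 30 + 12)/6 = 9.16667.
q₂(low-cost) = (73 − 6 − 2·9.16667)/4 = 12.1667.

12.17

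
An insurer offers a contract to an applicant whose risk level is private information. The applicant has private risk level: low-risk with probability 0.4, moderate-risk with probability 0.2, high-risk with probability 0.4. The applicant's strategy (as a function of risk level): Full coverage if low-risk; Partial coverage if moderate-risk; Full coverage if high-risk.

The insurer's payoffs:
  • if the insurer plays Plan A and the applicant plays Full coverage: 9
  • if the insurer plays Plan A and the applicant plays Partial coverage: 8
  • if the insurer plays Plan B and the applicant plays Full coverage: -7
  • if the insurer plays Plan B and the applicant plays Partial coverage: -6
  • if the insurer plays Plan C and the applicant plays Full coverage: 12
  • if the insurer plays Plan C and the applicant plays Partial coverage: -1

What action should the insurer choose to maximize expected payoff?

Plan C

E[Plan A] = 0.4·(9) + 0.2·(8) + 0.4·(9) = 8.8
E[Plan B] = 0.4·(-7) + 0.2·(-6) + 0.4·(-7) = -6.8
E[Plan C] = 0.4·(12) + 0.2·(-1) + 0.4·(12) = 9.4
Best response: Plan C (9.4 is the largest).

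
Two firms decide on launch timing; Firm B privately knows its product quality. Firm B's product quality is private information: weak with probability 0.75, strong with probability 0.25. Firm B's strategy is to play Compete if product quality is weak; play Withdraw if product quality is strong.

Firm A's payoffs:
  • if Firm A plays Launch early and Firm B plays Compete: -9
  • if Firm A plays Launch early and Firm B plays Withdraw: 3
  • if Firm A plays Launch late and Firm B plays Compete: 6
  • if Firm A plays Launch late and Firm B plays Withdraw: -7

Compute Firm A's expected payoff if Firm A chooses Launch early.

-6

E[Launch early] = 0.75·(-9) + 0.25·3 = (-6.75) + 0.75 = -6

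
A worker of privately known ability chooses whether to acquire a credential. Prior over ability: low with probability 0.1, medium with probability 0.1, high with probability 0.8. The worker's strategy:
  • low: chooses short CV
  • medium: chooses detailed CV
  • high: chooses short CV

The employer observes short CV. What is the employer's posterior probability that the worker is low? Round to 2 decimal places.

0.11

Apply Bayes' rule using the sender's strategy as the likelihood.
P(short CV) = 0.1·1 + 0.1·0 + 0.8·1 = 0.9
P(low | short CV) = (0.1·1) / 0.9 = 0.1 / 0.9 = 0.111111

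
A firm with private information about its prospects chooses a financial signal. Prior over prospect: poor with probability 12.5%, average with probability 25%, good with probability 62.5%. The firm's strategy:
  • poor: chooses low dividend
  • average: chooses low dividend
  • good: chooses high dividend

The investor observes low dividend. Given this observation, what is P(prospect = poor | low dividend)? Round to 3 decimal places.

0.333

P(low dividend) = 0.125·1 + 0.25·1 + 0.625·0 = 0.375
P(poor | low dividend) = (0.125·1) / 0.375 = 0.125 / 0.375 = 0.333333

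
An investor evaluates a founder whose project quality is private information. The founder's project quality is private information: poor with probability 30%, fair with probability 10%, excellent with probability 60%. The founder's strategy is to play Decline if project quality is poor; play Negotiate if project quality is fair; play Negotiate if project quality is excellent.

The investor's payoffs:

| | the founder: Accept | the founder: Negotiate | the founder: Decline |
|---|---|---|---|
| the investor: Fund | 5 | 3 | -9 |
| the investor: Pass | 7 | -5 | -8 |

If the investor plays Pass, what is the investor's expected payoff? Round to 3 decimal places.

-5.900

E[Pass] = 0.3·(-8) + 0.1·(-5) + 0.6·(-5) = (-2.4) + (-0.5) + (-3) = -5.9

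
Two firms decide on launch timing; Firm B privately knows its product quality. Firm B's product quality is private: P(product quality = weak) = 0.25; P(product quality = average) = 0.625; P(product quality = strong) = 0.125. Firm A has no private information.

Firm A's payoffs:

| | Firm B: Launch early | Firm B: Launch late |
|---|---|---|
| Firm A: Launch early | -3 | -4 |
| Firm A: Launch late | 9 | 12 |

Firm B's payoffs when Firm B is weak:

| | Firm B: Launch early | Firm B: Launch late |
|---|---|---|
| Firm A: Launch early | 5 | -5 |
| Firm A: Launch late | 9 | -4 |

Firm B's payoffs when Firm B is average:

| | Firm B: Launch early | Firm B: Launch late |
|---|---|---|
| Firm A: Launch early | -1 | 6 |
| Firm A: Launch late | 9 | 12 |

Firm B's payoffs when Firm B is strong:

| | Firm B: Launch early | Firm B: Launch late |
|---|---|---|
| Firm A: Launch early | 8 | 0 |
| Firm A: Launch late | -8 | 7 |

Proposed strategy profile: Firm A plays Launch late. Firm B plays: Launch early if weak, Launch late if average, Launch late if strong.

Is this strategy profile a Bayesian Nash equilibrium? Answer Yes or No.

Firm A plays Launch late: E[Launch late] = 0.25·(9) + 0.625·(12) + 0.125·(12) = 11.25; E[Launch early] = -3.75. Best-responding. ✓
Firm B (product quality weak), facing Launch late: Launch early gives 9, Launch late gives -4. Proposed Launch early is best. ✓
Firm B (product quality average), facing Launch late: Launch early gives 9, Launch late gives 12. Proposed Launch late is best. ✓
Firm B (product quality strong), facing Launch late: Launch early gives -8, Launch late gives 7. Proposed Launch late is best. ✓

Yes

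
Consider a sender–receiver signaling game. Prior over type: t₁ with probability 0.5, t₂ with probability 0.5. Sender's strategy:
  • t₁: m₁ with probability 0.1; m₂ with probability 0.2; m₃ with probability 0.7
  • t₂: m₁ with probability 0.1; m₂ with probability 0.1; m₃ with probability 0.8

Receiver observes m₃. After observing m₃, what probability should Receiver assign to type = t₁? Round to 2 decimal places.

Apply Bayes' rule using the sender's strategy as the likelihood.
P(m₃) = 0.5·0.7 + 0.5·0.8 = 0.75
P(t₁ | m₃) = (0.5·0.7) / 0.75 = 0.35 / 0.75 = 0.466667

0.47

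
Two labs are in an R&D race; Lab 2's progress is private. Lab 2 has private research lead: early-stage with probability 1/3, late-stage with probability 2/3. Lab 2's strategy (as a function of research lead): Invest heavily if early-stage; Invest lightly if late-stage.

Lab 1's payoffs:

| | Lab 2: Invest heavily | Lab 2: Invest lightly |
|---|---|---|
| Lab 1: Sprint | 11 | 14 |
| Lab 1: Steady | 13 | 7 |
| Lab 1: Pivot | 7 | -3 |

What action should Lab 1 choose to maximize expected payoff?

Sprint

Compute Lab 1's expected payoff for each action, taking the expectation over Lab 2's type.
E[Sprint] = 1/3·(11) + 2/3·(14) = 13
E[Steady] = 1/3·(13) + 2/3·(7) = 9
E[Pivot] = 1/3·(7) + 2/3·(-3) = 1/3
Best response: Sprint (13 is the largest).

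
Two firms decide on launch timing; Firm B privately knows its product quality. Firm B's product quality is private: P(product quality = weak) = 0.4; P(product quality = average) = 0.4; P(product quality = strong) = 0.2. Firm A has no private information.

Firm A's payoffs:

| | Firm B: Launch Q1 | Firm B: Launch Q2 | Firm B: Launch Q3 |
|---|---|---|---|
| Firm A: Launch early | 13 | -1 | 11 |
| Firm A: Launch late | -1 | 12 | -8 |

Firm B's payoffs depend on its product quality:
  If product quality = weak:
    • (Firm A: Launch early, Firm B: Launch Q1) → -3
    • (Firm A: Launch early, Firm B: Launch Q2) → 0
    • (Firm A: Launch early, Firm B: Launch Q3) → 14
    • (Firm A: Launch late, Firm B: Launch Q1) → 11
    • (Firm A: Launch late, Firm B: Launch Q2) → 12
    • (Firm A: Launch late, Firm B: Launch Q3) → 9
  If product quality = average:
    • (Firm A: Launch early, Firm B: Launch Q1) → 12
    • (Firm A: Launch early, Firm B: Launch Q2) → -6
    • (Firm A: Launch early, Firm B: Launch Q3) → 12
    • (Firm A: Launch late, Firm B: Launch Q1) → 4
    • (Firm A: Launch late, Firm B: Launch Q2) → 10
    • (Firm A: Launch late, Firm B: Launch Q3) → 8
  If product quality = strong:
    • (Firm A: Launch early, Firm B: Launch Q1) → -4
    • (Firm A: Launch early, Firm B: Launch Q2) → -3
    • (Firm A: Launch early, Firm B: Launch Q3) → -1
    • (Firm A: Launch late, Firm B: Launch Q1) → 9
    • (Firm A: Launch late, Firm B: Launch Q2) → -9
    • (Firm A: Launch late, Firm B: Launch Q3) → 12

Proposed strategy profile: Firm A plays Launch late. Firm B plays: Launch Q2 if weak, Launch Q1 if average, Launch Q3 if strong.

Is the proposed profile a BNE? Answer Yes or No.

No

Firm A plays Launch late: E[Launch late] = 0.4·(12) + 0.4·(-1) + 0.2·(-8) = 2.8; E[Launch early] = 7. Not best-responding. ✗
Firm B (product quality weak), facing Launch late: Launch Q1 gives 11, Launch Q2 gives 12, Launch Q3 gives 9. Proposed Launch Q2 is best. ✓
Firm B (product quality average), facing Launch late: Launch Q1 gives 4, Launch Q2 gives 10, Launch Q3 gives 8. Proposed Launch Q1 is not best — profitable deviation exists. ✗
Firm B (product quality strong), facing Launch late: Launch Q1 gives 9, Launch Q2 gives -9, Launch Q3 gives 12. Proposed Launch Q3 is best. ✓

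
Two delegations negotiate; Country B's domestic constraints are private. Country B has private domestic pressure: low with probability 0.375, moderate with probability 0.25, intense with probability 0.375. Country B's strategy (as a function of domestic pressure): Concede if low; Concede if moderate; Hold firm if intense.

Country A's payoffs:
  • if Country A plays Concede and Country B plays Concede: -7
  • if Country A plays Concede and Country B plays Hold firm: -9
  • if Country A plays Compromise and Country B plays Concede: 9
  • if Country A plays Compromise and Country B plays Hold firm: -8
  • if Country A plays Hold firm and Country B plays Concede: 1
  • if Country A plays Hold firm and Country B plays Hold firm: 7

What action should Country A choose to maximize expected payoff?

Hold firm

E[Concede] = 0.375·(-7) + 0.25·(-7) + 0.375·(-9) = -7.75
E[Compromise] = 0.375·(9) + 0.25·(9) + 0.375·(-8) = 2.625
E[Hold firm] = 0.375·(1) + 0.25·(1) + 0.375·(7) = 3.25
Best response: Hold firm (3.25 is the largest).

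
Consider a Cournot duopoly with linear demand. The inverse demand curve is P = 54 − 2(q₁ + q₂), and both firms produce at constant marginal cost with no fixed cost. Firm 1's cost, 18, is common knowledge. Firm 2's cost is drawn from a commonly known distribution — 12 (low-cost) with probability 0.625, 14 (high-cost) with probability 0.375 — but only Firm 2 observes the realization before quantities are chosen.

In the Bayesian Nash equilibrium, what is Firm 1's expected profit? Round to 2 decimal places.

Firm 2 with cost c maximizes (54 − 2(q₁+q₂) − c)·q₂, giving q₂(c) = (54 − c − 2q₁)/4.
E[c₂] = 0.625·12 + 0.375·14 = 12.75
Firm 1's FOC against E[q₂] yields q₁ = (54 − 2·18 + E[c₂])/6 = (54 − 36 + 12.75)/6 = 5.125.
E[P] = 54 − 2·(q₁ + E[q₂]) = 28.25; Firm 1's expected profit = (E[P] − 18)·q₁ = (28.25 − 18)·5.125 = 52.5312.

52.53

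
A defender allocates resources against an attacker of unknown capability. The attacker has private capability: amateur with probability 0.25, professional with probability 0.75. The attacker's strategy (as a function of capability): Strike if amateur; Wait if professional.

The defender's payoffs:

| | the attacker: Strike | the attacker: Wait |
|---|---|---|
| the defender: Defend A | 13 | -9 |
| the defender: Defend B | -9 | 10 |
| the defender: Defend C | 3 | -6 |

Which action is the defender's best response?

Defend B

E[Defend A] = 0.25·(13) + 0.75·(-9) = -3.5
E[Defend B] = 0.25·(-9) + 0.75·(10) = 5.25
E[Defend C] = 0.25·(3) + 0.75·(-6) = -3.75
Best response: Defend B (5.25 is the largest).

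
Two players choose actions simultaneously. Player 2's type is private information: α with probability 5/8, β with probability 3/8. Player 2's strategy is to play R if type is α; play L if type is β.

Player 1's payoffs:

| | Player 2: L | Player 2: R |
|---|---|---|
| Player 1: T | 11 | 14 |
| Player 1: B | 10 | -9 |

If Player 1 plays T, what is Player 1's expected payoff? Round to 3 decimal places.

12.875

E[T] = 5/8·14 + 3/8·11 = 35/4 + 33/8 = 103/8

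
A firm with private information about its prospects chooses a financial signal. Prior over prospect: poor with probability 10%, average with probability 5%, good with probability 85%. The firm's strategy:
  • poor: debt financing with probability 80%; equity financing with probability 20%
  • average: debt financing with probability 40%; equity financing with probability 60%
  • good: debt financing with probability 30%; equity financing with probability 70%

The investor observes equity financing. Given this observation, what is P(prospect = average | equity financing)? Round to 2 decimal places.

P(equity financing) = 0.1·0.2 + 0.05·0.6 + 0.85·0.7 = 0.645
P(average | equity financing) = (0.05·0.6) / 0.645 = 0.03 / 0.645 = 0.0465116

0.05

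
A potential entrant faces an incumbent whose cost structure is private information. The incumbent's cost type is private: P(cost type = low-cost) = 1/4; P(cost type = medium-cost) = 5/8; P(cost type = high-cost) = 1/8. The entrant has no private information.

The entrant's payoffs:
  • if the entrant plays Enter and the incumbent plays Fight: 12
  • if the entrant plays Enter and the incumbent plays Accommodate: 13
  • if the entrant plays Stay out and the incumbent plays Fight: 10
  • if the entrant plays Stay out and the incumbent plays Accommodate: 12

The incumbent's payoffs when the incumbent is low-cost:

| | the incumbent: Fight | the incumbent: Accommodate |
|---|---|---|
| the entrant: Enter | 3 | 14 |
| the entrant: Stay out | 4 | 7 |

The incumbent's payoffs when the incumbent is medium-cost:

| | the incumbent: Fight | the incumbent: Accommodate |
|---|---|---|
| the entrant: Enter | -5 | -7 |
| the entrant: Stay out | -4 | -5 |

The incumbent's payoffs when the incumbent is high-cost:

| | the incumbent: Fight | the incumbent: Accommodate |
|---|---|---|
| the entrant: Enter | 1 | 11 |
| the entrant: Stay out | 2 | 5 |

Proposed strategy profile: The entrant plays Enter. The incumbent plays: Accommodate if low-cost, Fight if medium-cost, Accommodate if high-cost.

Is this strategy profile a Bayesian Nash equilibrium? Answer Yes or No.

The entrant plays Enter: E[Enter] = 1/4·(13) + 5/8·(12) + 1/8·(13) = 99/8; E[Stay out] = 43/4. Best-responding. ✓
The incumbent (cost type low-cost), facing Enter: Fight gives 3, Accommodate gives 14. Proposed Accommodate is best. ✓
The incumbent (cost type medium-cost), facing Enter: Fight gives -5, Accommodate gives -7. Proposed Fight is best. ✓
The incumbent (cost type high-cost), facing Enter: Fight gives 1, Accommodate gives 11. Proposed Accommodate is best. ✓

Yes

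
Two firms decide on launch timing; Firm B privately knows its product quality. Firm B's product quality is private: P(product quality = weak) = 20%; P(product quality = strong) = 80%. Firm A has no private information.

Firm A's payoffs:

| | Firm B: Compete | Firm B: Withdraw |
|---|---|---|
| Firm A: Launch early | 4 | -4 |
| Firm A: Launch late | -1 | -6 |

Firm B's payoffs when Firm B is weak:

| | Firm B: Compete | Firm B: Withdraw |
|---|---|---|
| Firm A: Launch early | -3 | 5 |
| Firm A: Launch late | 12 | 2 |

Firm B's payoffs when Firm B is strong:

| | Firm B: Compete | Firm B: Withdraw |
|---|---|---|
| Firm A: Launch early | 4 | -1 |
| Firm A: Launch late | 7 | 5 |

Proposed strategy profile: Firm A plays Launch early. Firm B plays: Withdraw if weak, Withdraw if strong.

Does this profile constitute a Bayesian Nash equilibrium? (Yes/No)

No

Firm A plays Launch early: E[Launch early] = 0.2·(-4) + 0.8·(-4) = -4; E[Launch late] = -6. Best-responding. ✓
Firm B (product quality weak), facing Launch early: Compete gives -3, Withdraw gives 5. Proposed Withdraw is best. ✓
Firm B (product quality strong), facing Launch early: Compete gives 4, Withdraw gives -1. Proposed Withdraw is not best — profitable deviation exists. ✗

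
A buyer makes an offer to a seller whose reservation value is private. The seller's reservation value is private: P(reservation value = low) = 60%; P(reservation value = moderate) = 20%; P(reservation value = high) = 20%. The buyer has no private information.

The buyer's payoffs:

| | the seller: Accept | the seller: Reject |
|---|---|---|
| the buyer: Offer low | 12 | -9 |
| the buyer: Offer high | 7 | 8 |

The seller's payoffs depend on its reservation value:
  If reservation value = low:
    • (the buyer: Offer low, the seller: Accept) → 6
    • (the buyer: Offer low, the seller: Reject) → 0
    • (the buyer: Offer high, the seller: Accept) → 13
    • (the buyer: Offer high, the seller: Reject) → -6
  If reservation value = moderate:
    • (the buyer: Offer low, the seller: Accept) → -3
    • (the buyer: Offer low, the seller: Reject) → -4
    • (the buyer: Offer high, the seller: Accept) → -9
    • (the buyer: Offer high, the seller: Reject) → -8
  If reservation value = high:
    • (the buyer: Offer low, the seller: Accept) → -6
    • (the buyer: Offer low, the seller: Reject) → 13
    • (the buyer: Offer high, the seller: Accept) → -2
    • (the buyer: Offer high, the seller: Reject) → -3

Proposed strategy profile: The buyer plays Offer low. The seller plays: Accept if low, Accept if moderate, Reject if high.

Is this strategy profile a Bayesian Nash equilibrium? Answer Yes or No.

Yes

A profile is a BNE iff every type of every player is best-responding given beliefs about the other side.
The buyer plays Offer low: E[Offer low] = 0.6·(12) + 0.2·(12) + 0.2·(-9) = 7.8; E[Offer high] = 7.2. Best-responding. ✓
The seller (reservation value low), facing Offer low: Accept gives 6, Reject gives 0. Proposed Accept is best. ✓
The seller (reservation value moderate), facing Offer low: Accept gives -3, Reject gives -4. Proposed Accept is best. ✓
The seller (reservation value high), facing Offer low: Accept gives -6, Reject gives 13. Proposed Reject is best. ✓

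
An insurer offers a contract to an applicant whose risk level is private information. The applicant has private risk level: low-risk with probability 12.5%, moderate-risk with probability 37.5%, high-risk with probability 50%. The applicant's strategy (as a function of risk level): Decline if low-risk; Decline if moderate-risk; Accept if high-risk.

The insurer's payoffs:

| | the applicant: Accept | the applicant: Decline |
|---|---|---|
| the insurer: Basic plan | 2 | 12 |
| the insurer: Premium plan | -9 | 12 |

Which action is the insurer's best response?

Basic plan

E[Basic plan] = 0.125·(12) + 0.375·(12) + 0.5·(2) = 7
E[Premium plan] = 0.125·(12) + 0.375·(12) + 0.5·(-9) = 1.5
Best response: Basic plan (7 is the largest).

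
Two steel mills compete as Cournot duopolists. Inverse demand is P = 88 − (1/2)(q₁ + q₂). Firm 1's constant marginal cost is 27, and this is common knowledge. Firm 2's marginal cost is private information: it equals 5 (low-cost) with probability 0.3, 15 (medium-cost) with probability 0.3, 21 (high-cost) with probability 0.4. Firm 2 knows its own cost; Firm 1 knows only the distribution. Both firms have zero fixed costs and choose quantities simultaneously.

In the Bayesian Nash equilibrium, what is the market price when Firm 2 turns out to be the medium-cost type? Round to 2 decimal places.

43.43

Firm 2 with cost c maximizes (88 − (1/2)(q₁+q₂) − c)·q₂, giving q₂(c) = (88 − c − (1/2)q₁).
E[c₂] = 0.3·5 + 0.3·15 + 0.4·21 = 14.4
Firm 1's FOC against E[q₂] yields q₁ = (88 − 2·27 + E[c₂])/(3/2) = (88 − 54 + 14.4)/(3/2) = 32.2667.
q₂(medium-cost) = 56.8667, so P = 88 − (1/2)·(32.2667 + 56.8667) = 43.4333.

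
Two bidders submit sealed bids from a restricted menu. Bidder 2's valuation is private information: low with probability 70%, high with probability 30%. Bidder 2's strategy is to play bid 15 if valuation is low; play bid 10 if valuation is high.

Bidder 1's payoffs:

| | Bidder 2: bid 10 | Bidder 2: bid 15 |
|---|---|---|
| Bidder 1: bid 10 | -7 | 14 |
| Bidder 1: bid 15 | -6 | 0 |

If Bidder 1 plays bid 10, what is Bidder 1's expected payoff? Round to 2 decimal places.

Take the expectation over Bidder 2's valuation, weighting each type's action by its prior probability.
E[bid 10] = 0.7·14 + 0.3·(-7) = 9.8 + (-2.1) = 7.7

7.70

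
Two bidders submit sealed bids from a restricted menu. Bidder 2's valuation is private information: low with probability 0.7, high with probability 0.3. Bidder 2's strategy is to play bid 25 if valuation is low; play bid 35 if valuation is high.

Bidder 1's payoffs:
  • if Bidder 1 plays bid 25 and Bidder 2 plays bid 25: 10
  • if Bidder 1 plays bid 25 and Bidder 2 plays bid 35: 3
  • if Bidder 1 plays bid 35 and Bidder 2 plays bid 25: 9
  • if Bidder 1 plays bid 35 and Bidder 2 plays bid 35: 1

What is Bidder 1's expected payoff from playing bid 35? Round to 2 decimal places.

6.60

E[bid 35] = 0.7·9 + 0.3·1 = 6.3 + 0.3 = 6.6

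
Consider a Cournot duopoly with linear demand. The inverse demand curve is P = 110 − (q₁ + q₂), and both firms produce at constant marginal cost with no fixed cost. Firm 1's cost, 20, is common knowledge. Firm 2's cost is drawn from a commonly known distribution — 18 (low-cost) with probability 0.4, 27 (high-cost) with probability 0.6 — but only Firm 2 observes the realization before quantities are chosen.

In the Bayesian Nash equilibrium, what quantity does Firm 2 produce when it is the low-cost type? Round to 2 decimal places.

30.43

Type-c best response for Firm 2: q₂(c) = (110 − c)/2 − q₁/2.
Firm 1 maximizes expected profit; its first-order condition is 110 − 2q₁ − E[q₂] − 20 = 0.
Substituting E[q₂] and solving: E[c₂] = 23.4, so q₁ = (110 − 2·20 + 23.4)/3 = 31.1333.
q₂(low-cost) = (110 − 18 − 31.1333)/2 = 30.4333.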